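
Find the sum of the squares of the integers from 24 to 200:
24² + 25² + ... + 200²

Use ∑_{k=1}^{n} k² = n(n+1)(2n+1)/6, then subtract the first 23 terms.
∑_{k=1}^{200} k² = 200×201×401/6 = 2686700
∑_{k=1}^{23} k² = 23×24×47/6 = 4324
∑_{k=24}^{200} k² = 2686700 - 4324 = 2682376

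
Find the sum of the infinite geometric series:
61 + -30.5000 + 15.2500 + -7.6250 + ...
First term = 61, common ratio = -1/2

For |r| < 1, S = a / (1 - r)
S = 61 / (1 - (-1/2))
S = 61 / (3/2)
S = 122/3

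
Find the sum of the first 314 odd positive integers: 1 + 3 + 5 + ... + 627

Sum of first n odd numbers = n²
= 314²
= 98596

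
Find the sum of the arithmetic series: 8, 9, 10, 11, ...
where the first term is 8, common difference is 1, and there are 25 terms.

Sₙ = n/2 × (first + last)
Last term = a + (n-1)d = 8 + (25-1)×1 = 32
S_25 = 25/2 × (8 + 32)
S_25 = 25/2 × 40 = 500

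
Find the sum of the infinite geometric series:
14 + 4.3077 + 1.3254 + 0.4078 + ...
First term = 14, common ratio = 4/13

For |r| < 1, S = a / (1 - r)
S = 14 / (1 - (4/13))
S = 14 / (9/13)
S = 182/9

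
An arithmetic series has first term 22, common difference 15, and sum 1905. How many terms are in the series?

Using S = n/2 × [2a + (n-1)d]
1905 = n/2 × [2(22) + (n-1)(15)]
1905 = n/2 × [44 + 15n - 15]
3810 = n × [29 + 15n]
15n² + (29)n - 3810 = 0
Discriminant: Δ = (29)² - 4(15)(-3810) = 841 + 228600 = 229441
√Δ = 479
n = [-(29) + √Δ] / (2·15) = (-29 + 479) / 30 = 450 / 30 = 15
(The negative root is discarded since n must be a positive integer.)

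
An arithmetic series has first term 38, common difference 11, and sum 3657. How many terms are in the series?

Using S = n/2 × [2a + (n-1)d]
3657 = n/2 × [2(38) + (n-1)(11)]
3657 = n/2 × [76 + 11n - 11]
7314 = n × [65 + 11n]
11n² + (65)n - 7314 = 0
Discriminant: Δ = (65)² - 4(11)(-7314) = 4225 + 321816 = 326041
√Δ = 571
n = [-(65) + √Δ] / (2·11) = (-65 + 571) / 22 = 506 / 22 = 23
(The negative root is discarded since n must be a positive integer.)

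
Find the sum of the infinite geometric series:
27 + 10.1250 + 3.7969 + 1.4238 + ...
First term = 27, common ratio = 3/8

For |r| < 1, S = a / (1 - r)
S = 27 / (1 - (3/8))
S = 27 / (5/8)
S = 216/5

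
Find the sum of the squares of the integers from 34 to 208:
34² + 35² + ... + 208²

Use ∑_{k=1}^{n} k² = n(n+1)(2n+1)/6, then subtract the first 33 terms.
∑_{k=1}^{208} k² = 208×209×417/6 = 3021304
∑_{k=1}^{33} k² = 33×34×67/6 = 12529
∑_{k=34}^{208} k² = 3021304 - 12529 = 3008775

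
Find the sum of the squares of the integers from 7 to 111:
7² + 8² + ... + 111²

Use ∑_{k=1}^{n} k² = n(n+1)(2n+1)/6, then subtract the first 6 terms.
∑_{k=1}^{111} k² = 111×112×223/6 = 462056
∑_{k=1}^{6} k² = 6×7×13/6 = 91
∑_{k=7}^{111} k² = 462056 - 91 = 461965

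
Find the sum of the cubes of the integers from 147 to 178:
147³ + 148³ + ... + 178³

Use ∑_{k=1}^{n} k³ = [n(n+1)/2]², then subtract the first 146 terms.
∑_{k=1}^{178} k³ = [178×179/2]² = 15931² = 253796761
∑_{k=1}^{146} k³ = [146×147/2]² = 10731² = 115154361
∑_{k=147}^{178} k³ = 253796761 - 115154361 = 138642400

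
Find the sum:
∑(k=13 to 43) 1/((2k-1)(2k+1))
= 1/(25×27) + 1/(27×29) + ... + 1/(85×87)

Partial fractions: 1/((2k-1)(2k+1)) = (1/2)[1/(2k-1) - 1/(2k+1)]
The series telescopes:
= (1/2)[1/25 - 1/87]
= 31/2175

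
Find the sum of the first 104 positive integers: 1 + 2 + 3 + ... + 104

Formula: ∑k = n(n+1)/2
= 104×105/2
= 10920/2
= 5460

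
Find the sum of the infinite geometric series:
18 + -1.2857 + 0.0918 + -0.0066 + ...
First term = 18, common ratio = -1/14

For |r| < 1, S = a / (1 - r)
S = 18 / (1 - (-1/14))
S = 18 / (15/14)
S = 84/5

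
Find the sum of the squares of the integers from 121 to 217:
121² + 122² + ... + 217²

Use ∑_{k=1}^{n} k² = n(n+1)(2n+1)/6, then subtract the first 120 terms.
∑_{k=1}^{217} k² = 217×218×435/6 = 3429685
∑_{k=1}^{120} k² = 120×121×241/6 = 583220
∑_{k=121}^{217} k² = 3429685 - 583220 = 2846465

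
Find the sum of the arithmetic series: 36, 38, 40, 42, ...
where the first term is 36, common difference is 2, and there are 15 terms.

Sₙ = n/2 × (first + last)
Last term = a + (n-1)d = 36 + (15-1)×2 = 64
S_15 = 15/2 × (36 + 64)
S_15 = 15/2 × 100 = 750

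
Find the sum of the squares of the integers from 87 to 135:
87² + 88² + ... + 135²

Use ∑_{k=1}^{n} k² = n(n+1)(2n+1)/6, then subtract the first 86 terms.
∑_{k=1}^{135} k² = 135×136×271/6 = 829260
∑_{k=1}^{86} k² = 86×87×173/6 = 215731
∑_{k=87}^{135} k² = 829260 - 215731 = 613529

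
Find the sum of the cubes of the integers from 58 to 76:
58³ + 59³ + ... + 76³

Use ∑_{k=1}^{n} k³ = [n(n+1)/2]², then subtract the first 57 terms.
∑_{k=1}^{76} k³ = [76×77/2]² = 2926² = 8561476
∑_{k=1}^{57} k³ = [57×58/2]² = 1653² = 2732409
∑_{k=58}^{76} k³ = 8561476 - 2732409 = 5829067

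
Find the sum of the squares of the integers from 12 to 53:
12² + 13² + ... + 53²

Use ∑_{k=1}^{n} k² = n(n+1)(2n+1)/6, then subtract the first 11 terms.
∑_{k=1}^{53} k² = 53×54×107/6 = 51039
∑_{k=1}^{11} k² = 11×12×23/6 = 506
∑_{k=12}^{53} k² = 51039 - 506 = 50533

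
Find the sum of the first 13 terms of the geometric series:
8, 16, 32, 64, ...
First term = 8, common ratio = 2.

Sₙ = a(1 - rⁿ) / (1 - r)
S_13 = 8(1 - 2^13) / (1 - 2)
S_13 = 8(1 - 8192) / (-1)
S_13 = 65528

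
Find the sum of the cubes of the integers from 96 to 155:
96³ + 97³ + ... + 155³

Use ∑_{k=1}^{n} k³ = [n(n+1)/2]², then subtract the first 95 terms.
∑_{k=1}^{155} k³ = [155×156/2]² = 12090² = 146168100
∑_{k=1}^{95} k³ = [95×96/2]² = 4560² = 20793600
∑_{k=96}^{155} k³ = 146168100 - 20793600 = 125374500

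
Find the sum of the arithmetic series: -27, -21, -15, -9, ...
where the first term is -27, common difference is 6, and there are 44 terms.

Sₙ = n/2 × (first + last)
Last term = a + (n-1)d = -27 + (44-1)×6 = 231
S_44 = 44/2 × (-27 + 231)
S_44 = 44/2 × 204 = 4488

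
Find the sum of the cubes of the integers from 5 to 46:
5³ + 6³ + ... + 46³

Use ∑_{k=1}^{n} k³ = [n(n+1)/2]², then subtract the first 4 terms.
∑_{k=1}^{46} k³ = [46×47/2]² = 1081² = 1168561
∑_{k=1}^{4} k³ = [4×5/2]² = 10² = 100
∑_{k=5}^{46} k³ = 1168561 - 100 = 1168461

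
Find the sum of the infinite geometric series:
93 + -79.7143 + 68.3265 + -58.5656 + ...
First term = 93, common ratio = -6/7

For |r| < 1, S = a / (1 - r)
S = 93 / (1 - (-6/7))
S = 93 / (13/7)
S = 651/13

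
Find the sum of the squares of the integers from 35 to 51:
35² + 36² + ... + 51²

Use ∑_{k=1}^{n} k² = n(n+1)(2n+1)/6, then subtract the first 34 terms.
∑_{k=1}^{51} k² = 51×52×103/6 = 45526
∑_{k=1}^{34} k² = 34×35×69/6 = 13685
∑_{k=35}^{51} k² = 45526 - 13685 = 31841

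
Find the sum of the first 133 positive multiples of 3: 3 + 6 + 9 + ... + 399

Factor out 3: = 3(1 + 2 + ... + 133) = 3 × n(n+1)/2
= 3 × 133×134/2
= 3 × 8911
= 26733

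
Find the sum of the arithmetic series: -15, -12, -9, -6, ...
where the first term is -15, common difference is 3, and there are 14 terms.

Sₙ = n/2 × (first + last)
Last term = a + (n-1)d = -15 + (14-1)×3 = 24
S_14 = 14/2 × (-15 + 24)
S_14 = 14/2 × 9 = 63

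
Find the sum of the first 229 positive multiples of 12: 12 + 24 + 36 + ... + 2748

Factor out 12: = 12(1 + 2 + ... + 229) = 12 × n(n+1)/2
= 12 × 229×230/2
= 12 × 26335
= 316020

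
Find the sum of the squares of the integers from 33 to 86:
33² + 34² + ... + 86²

Use ∑_{k=1}^{n} k² = n(n+1)(2n+1)/6, then subtract the first 32 terms.
∑_{k=1}^{86} k² = 86×87×173/6 = 215731
∑_{k=1}^{32} k² = 32×33×65/6 = 11440
∑_{k=33}^{86} k² = 215731 - 11440 = 204291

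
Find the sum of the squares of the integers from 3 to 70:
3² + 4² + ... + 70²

Use ∑_{k=1}^{n} k² = n(n+1)(2n+1)/6, then subtract the first 2 terms.
∑_{k=1}^{70} k² = 70×71×141/6 = 116795
∑_{k=1}^{2} k² = 2×3×5/6 = 5
∑_{k=3}^{70} k² = 116795 - 5 = 116790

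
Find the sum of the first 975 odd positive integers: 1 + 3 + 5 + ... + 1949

Sum of first n odd numbers = n²
= 975²
= 950625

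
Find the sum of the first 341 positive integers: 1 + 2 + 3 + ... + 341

Formula: ∑k = n(n+1)/2
= 341×342/2
= 116622/2
= 58311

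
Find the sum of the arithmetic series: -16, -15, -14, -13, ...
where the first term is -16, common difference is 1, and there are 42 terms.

Sₙ = n/2 × (first + last)
Last term = a + (n-1)d = -16 + (42-1)×1 = 25
S_42 = 42/2 × (-16 + 25)
S_42 = 42/2 × 9 = 189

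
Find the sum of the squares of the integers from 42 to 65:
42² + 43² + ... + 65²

Use ∑_{k=1}^{n} k² = n(n+1)(2n+1)/6, then subtract the first 41 terms.
∑_{k=1}^{65} k² = 65×66×131/6 = 93665
∑_{k=1}^{41} k² = 41×42×83/6 = 23821
∑_{k=42}^{65} k² = 93665 - 23821 = 69844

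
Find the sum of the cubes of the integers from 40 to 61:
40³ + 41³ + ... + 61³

Use ∑_{k=1}^{n} k³ = [n(n+1)/2]², then subtract the first 39 terms.
∑_{k=1}^{61} k³ = [61×62/2]² = 1891² = 3575881
∑_{k=1}^{39} k³ = [39×40/2]² = 780² = 608400
∑_{k=40}^{61} k³ = 3575881 - 608400 = 2967481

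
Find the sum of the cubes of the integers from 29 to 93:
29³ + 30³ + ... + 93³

Use ∑_{k=1}^{n} k³ = [n(n+1)/2]², then subtract the first 28 terms.
∑_{k=1}^{93} k³ = [93×94/2]² = 4371² = 19105641
∑_{k=1}^{28} k³ = [28×29/2]² = 406² = 164836
∑_{k=29}^{93} k³ = 19105641 - 164836 = 18940805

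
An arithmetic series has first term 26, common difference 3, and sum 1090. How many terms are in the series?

Using S = n/2 × [2a + (n-1)d]
1090 = n/2 × [2(26) + (n-1)(3)]
1090 = n/2 × [52 + 3n - 3]
2180 = n × [49 + 3n]
3n² + (49)n - 2180 = 0
Discriminant: Δ = (49)² - 4(3)(-2180) = 2401 + 26160 = 28561
√Δ = 169
n = [-(49) + √Δ] / (2·3) = (-49 + 169) / 6 = 120 / 6 = 20
(The negative root is discarded since n must be a positive integer.)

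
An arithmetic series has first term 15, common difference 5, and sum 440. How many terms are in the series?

Using S = n/2 × [2a + (n-1)d]
440 = n/2 × [2(15) + (n-1)(5)]
440 = n/2 × [30 + 5n - 5]
880 = n × [25 + 5n]
5n² + (25)n - 880 = 0
Discriminant: Δ = (25)² - 4(5)(-880) = 625 + 17600 = 18225
√Δ = 135
n = [-(25) + √Δ] / (2·5) = (-25 + 135) / 10 = 110 / 10 = 11
(The negative root is discarded since n must be a positive integer.)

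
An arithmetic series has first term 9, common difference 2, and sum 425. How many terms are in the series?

Using S = n/2 × [2a + (n-1)d]
425 = n/2 × [2(9) + (n-1)(2)]
425 = n/2 × [18 + 2n - 2]
850 = n × [16 + 2n]
2n² + (16)n - 850 = 0
Discriminant: Δ = (16)² - 4(2)(-850) = 256 + 6800 = 7056
√Δ = 84
n = [-(16) + √Δ] / (2·2) = (-16 + 84) / 4 = 68 / 4 = 17
(The negative root is discarded since n must be a positive integer.)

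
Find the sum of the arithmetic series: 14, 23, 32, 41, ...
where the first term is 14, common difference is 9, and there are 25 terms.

Sₙ = n/2 × (first + last)
Last term = a + (n-1)d = 14 + (25-1)×9 = 230
S_25 = 25/2 × (14 + 230)
S_25 = 25/2 × 244 = 3050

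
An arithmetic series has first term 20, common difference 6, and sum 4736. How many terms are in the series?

Using S = n/2 × [2a + (n-1)d]
4736 = n/2 × [2(20) + (n-1)(6)]
4736 = n/2 × [40 + 6n - 6]
9472 = n × [34 + 6n]
6n² + (34)n - 9472 = 0
Discriminant: Δ = (34)² - 4(6)(-9472) = 1156 + 227328 = 228484
√Δ = 478
n = [-(34) + √Δ] / (2·6) = (-34 + 478) / 12 = 444 / 12 = 37
(The negative root is discarded since n must be a positive integer.)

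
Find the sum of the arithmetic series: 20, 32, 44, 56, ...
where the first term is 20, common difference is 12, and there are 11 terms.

Sₙ = n/2 × (first + last)
Last term = a + (n-1)d = 20 + (11-1)×12 = 140
S_11 = 11/2 × (20 + 140)
S_11 = 11/2 × 160 = 880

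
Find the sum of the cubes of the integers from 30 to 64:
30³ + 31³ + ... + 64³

Use ∑_{k=1}^{n} k³ = [n(n+1)/2]², then subtract the first 29 terms.
∑_{k=1}^{64} k³ = [64×65/2]² = 2080² = 4326400
∑_{k=1}^{29} k³ = [29×30/2]² = 435² = 189225
∑_{k=30}^{64} k³ = 4326400 - 189225 = 4137175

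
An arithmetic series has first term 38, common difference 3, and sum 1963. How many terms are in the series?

Using S = n/2 × [2a + (n-1)d]
1963 = n/2 × [2(38) + (n-1)(3)]
1963 = n/2 × [76 + 3n - 3]
3926 = n × [73 + 3n]
3n² + (73)n - 3926 = 0
Discriminant: Δ = (73)² - 4(3)(-3926) = 5329 + 47112 = 52441
√Δ = 229
n = [-(73) + √Δ] / (2·3) = (-73 + 229) / 6 = 156 / 6 = 26
(The negative root is discarded since n must be a positive integer.)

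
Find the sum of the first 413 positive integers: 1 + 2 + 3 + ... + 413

Formula: ∑k = n(n+1)/2
= 413×414/2
= 170982/2
= 85491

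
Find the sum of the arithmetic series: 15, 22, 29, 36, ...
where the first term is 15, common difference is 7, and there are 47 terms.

Sₙ = n/2 × (first + last)
Last term = a + (n-1)d = 15 + (47-1)×7 = 337
S_47 = 47/2 × (15 + 337)
S_47 = 47/2 × 352 = 8272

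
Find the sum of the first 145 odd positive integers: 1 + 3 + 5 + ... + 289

Sum of first n odd numbers = n²
= 145²
= 21025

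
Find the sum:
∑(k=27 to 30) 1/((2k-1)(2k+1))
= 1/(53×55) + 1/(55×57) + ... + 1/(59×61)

Partial fractions: 1/((2k-1)(2k+1)) = (1/2)[1/(2k-1) - 1/(2k+1)]
The series telescopes:
= (1/2)[1/53 - 1/61]
= 4/3233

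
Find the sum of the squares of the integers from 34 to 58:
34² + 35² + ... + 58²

Use ∑_{k=1}^{n} k² = n(n+1)(2n+1)/6, then subtract the first 33 terms.
∑_{k=1}^{58} k² = 58×59×117/6 = 66729
∑_{k=1}^{33} k² = 33×34×67/6 = 12529
∑_{k=34}^{58} k² = 66729 - 12529 = 54200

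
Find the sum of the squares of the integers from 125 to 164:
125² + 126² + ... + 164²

Use ∑_{k=1}^{n} k² = n(n+1)(2n+1)/6, then subtract the first 124 terms.
∑_{k=1}^{164} k² = 164×165×329/6 = 1483790
∑_{k=1}^{124} k² = 124×125×249/6 = 643250
∑_{k=125}^{164} k² = 1483790 - 643250 = 840540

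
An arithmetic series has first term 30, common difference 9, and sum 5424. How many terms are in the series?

Using S = n/2 × [2a + (n-1)d]
5424 = n/2 × [2(30) + (n-1)(9)]
5424 = n/2 × [60 + 9n - 9]
10848 = n × [51 + 9n]
9n² + (51)n - 10848 = 0
Discriminant: Δ = (51)² - 4(9)(-10848) = 2601 + 390528 = 393129
√Δ = 627
n = [-(51) + √Δ] / (2·9) = (-51 + 627) / 18 = 576 / 18 = 32
(The negative root is discarded since n must be a positive integer.)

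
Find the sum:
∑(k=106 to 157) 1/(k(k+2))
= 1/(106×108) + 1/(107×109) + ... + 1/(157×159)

Partial fractions: 1/(k(k+2)) = (1/2)[1/k - 1/(k+2)]
Telescoping leaves the first two and last two terms:
= (1/2)[1/106 + 1/107 - 1/158 - 1/159]
= 8281/2688054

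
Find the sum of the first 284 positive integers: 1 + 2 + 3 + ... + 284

Formula: ∑k = n(n+1)/2
= 284×285/2
= 80940/2
= 40470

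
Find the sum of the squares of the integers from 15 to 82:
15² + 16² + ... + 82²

Use ∑_{k=1}^{n} k² = n(n+1)(2n+1)/6, then subtract the first 14 terms.
∑_{k=1}^{82} k² = 82×83×165/6 = 187165
∑_{k=1}^{14} k² = 14×15×29/6 = 1015
∑_{k=15}^{82} k² = 187165 - 1015 = 186150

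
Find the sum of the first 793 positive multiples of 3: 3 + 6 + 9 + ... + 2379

Factor out 3: = 3(1 + 2 + ... + 793) = 3 × n(n+1)/2
= 3 × 793×794/2
= 3 × 314821
= 944463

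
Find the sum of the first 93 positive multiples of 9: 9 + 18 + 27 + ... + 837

Factor out 9: = 9(1 + 2 + ... + 93) = 9 × n(n+1)/2
= 9 × 93×94/2
= 9 × 4371
= 39339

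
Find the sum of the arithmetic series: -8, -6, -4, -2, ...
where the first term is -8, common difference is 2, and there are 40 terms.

Sₙ = n/2 × (first + last)
Last term = a + (n-1)d = -8 + (40-1)×2 = 70
S_40 = 40/2 × (-8 + 70)
S_40 = 40/2 × 62 = 1240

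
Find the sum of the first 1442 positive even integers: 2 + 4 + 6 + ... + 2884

Sum of first n even numbers = n(n+1)
= 1442×1443
= 2080806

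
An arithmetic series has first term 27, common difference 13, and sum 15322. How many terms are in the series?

Using S = n/2 × [2a + (n-1)d]
15322 = n/2 × [2(27) + (n-1)(13)]
15322 = n/2 × [54 + 13n - 13]
30644 = n × [41 + 13n]
13n² + (41)n - 30644 = 0
Discriminant: Δ = (41)² - 4(13)(-30644) = 1681 + 1593488 = 1595169
√Δ = 1263
n = [-(41) + √Δ] / (2·13) = (-41 + 1263) / 26 = 1222 / 26 = 47
(The negative root is discarded since n must be a positive integer.)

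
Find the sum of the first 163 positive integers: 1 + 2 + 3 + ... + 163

Formula: ∑k = n(n+1)/2
= 163×164/2
= 26732/2
= 13366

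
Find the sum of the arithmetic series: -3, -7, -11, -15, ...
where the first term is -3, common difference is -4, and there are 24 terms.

Sₙ = n/2 × (first + last)
Last term = a + (n-1)d = -3 + (24-1)×(-4) = -95
S_24 = 24/2 × (-3 + (-95))
S_24 = 24/2 × (-98) = -1176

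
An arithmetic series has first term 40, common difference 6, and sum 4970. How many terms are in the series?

Using S = n/2 × [2a + (n-1)d]
4970 = n/2 × [2(40) + (n-1)(6)]
4970 = n/2 × [80 + 6n - 6]
9940 = n × [74 + 6n]
6n² + (74)n - 9940 = 0
Discriminant: Δ = (74)² - 4(6)(-9940) = 5476 + 238560 = 244036
√Δ = 494
n = [-(74) + √Δ] / (2·6) = (-74 + 494) / 12 = 420 / 12 = 35
(The negative root is discarded since n must be a positive integer.)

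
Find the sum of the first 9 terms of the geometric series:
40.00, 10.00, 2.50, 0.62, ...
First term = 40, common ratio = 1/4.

Sₙ = a(1 - rⁿ) / (1 - r)
S_9 = 40(1 - (1/4)^9) / (1 - (1/4))
S_9 = 40(1 - (1/262144)) / (3/4)
S_9 = 436905/8192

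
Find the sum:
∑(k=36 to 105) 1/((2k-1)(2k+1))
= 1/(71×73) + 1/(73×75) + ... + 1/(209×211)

Partial fractions: 1/((2k-1)(2k+1)) = (1/2)[1/(2k-1) - 1/(2k+1)]
The series telescopes:
= (1/2)[1/71 - 1/211]
= 70/14981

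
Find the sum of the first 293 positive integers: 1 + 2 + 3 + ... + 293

Formula: ∑k = n(n+1)/2
= 293×294/2
= 86142/2
= 43071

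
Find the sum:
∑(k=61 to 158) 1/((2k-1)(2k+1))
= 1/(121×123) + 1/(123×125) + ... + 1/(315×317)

Partial fractions: 1/((2k-1)(2k+1)) = (1/2)[1/(2k-1) - 1/(2k+1)]
The series telescopes:
= (1/2)[1/121 - 1/317]
= 98/38357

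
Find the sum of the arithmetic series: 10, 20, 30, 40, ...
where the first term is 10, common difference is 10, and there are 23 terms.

Sₙ = n/2 × (first + last)
Last term = a + (n-1)d = 10 + (23-1)×10 = 230
S_23 = 23/2 × (10 + 230)
S_23 = 23/2 × 240 = 2760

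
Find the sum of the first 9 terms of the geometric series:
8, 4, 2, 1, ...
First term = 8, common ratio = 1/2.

Sₙ = a(1 - rⁿ) / (1 - r)
S_9 = 8(1 - (1/2)^9) / (1 - (1/2))
S_9 = 8(1 - (1/512)) / (1/2)
S_9 = 511/32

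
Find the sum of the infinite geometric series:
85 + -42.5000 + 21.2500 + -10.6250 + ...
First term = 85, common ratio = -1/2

For |r| < 1, S = a / (1 - r)
S = 85 / (1 - (-1/2))
S = 85 / (3/2)
S = 170/3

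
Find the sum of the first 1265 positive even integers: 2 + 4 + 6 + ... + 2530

Sum of first n even numbers = n(n+1)
= 1265×1266
= 1601490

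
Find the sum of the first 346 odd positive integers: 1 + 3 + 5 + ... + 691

Sum of first n odd numbers = n²
= 346²
= 119716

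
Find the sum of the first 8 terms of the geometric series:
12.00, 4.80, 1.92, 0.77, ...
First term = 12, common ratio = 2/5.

Sₙ = a(1 - rⁿ) / (1 - r)
S_8 = 12(1 - (2/5)^8) / (1 - (2/5))
S_8 = 12(1 - (256/390625)) / (3/5)
S_8 = 1561476/78125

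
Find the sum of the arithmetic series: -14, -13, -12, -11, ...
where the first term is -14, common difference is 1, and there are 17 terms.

Sₙ = n/2 × (first + last)
Last term = a + (n-1)d = -14 + (17-1)×1 = 2
S_17 = 17/2 × (-14 + 2)
S_17 = 17/2 × (-12) = -102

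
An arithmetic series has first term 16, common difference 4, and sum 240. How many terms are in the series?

Using S = n/2 × [2a + (n-1)d]
240 = n/2 × [2(16) + (n-1)(4)]
240 = n/2 × [32 + 4n - 4]
480 = n × [28 + 4n]
4n² + (28)n - 480 = 0
Discriminant: Δ = (28)² - 4(4)(-480) = 784 + 7680 = 8464
√Δ = 92
n = [-(28) + √Δ] / (2·4) = (-28 + 92) / 8 = 64 / 8 = 8
(The negative root is discarded since n must be a positive integer.)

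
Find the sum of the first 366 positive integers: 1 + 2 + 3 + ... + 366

Formula: ∑k = n(n+1)/2
= 366×367/2
= 134322/2
= 67161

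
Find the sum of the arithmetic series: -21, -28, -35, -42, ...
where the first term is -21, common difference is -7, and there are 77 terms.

Sₙ = n/2 × (first + last)
Last term = a + (n-1)d = -21 + (77-1)×(-7) = -553
S_77 = 77/2 × (-21 + (-553))
S_77 = 77/2 × (-574) = -22099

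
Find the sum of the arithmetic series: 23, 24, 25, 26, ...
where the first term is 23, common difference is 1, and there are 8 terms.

Sₙ = n/2 × (first + last)
Last term = a + (n-1)d = 23 + (8-1)×1 = 30
S_8 = 8/2 × (23 + 30)
S_8 = 8/2 × 53 = 212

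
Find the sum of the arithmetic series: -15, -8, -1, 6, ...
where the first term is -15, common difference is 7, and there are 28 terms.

Sₙ = n/2 × (first + last)
Last term = a + (n-1)d = -15 + (28-1)×7 = 174
S_28 = 28/2 × (-15 + 174)
S_28 = 28/2 × 159 = 2226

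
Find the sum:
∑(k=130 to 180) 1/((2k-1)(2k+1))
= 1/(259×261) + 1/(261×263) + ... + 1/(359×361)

Partial fractions: 1/((2k-1)(2k+1)) = (1/2)[1/(2k-1) - 1/(2k+1)]
The series telescopes:
= (1/2)[1/259 - 1/361]
= 51/93499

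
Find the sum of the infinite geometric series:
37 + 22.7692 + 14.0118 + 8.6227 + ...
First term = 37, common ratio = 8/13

For |r| < 1, S = a / (1 - r)
S = 37 / (1 - (8/13))
S = 37 / (5/13)
S = 481/5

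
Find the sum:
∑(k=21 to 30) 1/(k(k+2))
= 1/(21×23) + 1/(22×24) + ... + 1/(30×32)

Partial fractions: 1/(k(k+2)) = (1/2)[1/k - 1/(k+2)]
Telescoping leaves the first two and last two terms:
= (1/2)[1/21 + 1/22 - 1/31 - 1/32]
= 6775/458304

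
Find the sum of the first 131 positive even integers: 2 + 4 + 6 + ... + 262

Sum of first n even numbers = n(n+1)
= 131×132
= 17292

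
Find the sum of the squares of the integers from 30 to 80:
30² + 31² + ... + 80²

Use ∑_{k=1}^{n} k² = n(n+1)(2n+1)/6, then subtract the first 29 terms.
∑_{k=1}^{80} k² = 80×81×161/6 = 173880
∑_{k=1}^{29} k² = 29×30×59/6 = 8555
∑_{k=30}^{80} k² = 173880 - 8555 = 165325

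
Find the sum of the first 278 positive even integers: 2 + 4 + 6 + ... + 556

Sum of first n even numbers = n(n+1)
= 278×279
= 77562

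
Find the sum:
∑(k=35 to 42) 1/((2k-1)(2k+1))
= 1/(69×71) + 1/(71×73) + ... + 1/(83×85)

Partial fractions: 1/((2k-1)(2k+1)) = (1/2)[1/(2k-1) - 1/(2k+1)]
The series telescopes:
= (1/2)[1/69 - 1/85]
= 8/5865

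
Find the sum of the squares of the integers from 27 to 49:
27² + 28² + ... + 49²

Use ∑_{k=1}^{n} k² = n(n+1)(2n+1)/6, then subtract the first 26 terms.
∑_{k=1}^{49} k² = 49×50×99/6 = 40425
∑_{k=1}^{26} k² = 26×27×53/6 = 6201
∑_{k=27}^{49} k² = 40425 - 6201 = 34224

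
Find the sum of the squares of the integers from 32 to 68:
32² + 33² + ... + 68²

Use ∑_{k=1}^{n} k² = n(n+1)(2n+1)/6, then subtract the first 31 terms.
∑_{k=1}^{68} k² = 68×69×137/6 = 107134
∑_{k=1}^{31} k² = 31×32×63/6 = 10416
∑_{k=32}^{68} k² = 107134 - 10416 = 96718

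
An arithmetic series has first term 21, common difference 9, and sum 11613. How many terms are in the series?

Using S = n/2 × [2a + (n-1)d]
11613 = n/2 × [2(21) + (n-1)(9)]
11613 = n/2 × [42 + 9n - 9]
23226 = n × [33 + 9n]
9n² + (33)n - 23226 = 0
Discriminant: Δ = (33)² - 4(9)(-23226) = 1089 + 836136 = 837225
√Δ = 915
n = [-(33) + √Δ] / (2·9) = (-33 + 915) / 18 = 882 / 18 = 49
(The negative root is discarded since n must be a positive integer.)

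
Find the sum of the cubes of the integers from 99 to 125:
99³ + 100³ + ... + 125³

Use ∑_{k=1}^{n} k³ = [n(n+1)/2]², then subtract the first 98 terms.
∑_{k=1}^{125} k³ = [125×126/2]² = 7875² = 62015625
∑_{k=1}^{98} k³ = [98×99/2]² = 4851² = 23532201
∑_{k=99}^{125} k³ = 62015625 - 23532201 = 38483424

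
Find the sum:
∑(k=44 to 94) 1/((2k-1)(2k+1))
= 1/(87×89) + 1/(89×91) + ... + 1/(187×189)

Partial fractions: 1/((2k-1)(2k+1)) = (1/2)[1/(2k-1) - 1/(2k+1)]
The series telescopes:
= (1/2)[1/87 - 1/189]
= 17/5481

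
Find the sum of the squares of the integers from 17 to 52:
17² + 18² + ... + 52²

Use ∑_{k=1}^{n} k² = n(n+1)(2n+1)/6, then subtract the first 16 terms.
∑_{k=1}^{52} k² = 52×53×105/6 = 48230
∑_{k=1}^{16} k² = 16×17×33/6 = 1496
∑_{k=17}^{52} k² = 48230 - 1496 = 46734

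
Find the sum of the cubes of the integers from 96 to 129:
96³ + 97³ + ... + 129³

Use ∑_{k=1}^{n} k³ = [n(n+1)/2]², then subtract the first 95 terms.
∑_{k=1}^{129} k³ = [129×130/2]² = 8385² = 70308225
∑_{k=1}^{95} k³ = [95×96/2]² = 4560² = 20793600
∑_{k=96}^{129} k³ = 70308225 - 20793600 = 49514625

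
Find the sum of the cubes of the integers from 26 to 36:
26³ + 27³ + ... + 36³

Use ∑_{k=1}^{n} k³ = [n(n+1)/2]², then subtract the first 25 terms.
∑_{k=1}^{36} k³ = [36×37/2]² = 666² = 443556
∑_{k=1}^{25} k³ = [25×26/2]² = 325² = 105625
∑_{k=26}^{36} k³ = 443556 - 105625 = 337931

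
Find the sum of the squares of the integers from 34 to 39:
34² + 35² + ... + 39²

Use ∑_{k=1}^{n} k² = n(n+1)(2n+1)/6, then subtract the first 33 terms.
∑_{k=1}^{39} k² = 39×40×79/6 = 20540
∑_{k=1}^{33} k² = 33×34×67/6 = 12529
∑_{k=34}^{39} k² = 20540 - 12529 = 8011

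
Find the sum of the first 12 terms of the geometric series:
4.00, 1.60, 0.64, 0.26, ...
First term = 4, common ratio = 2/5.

Sₙ = a(1 - rⁿ) / (1 - r)
S_12 = 4(1 - (2/5)^12) / (1 - (2/5))
S_12 = 4(1 - (4096/244140625)) / (3/5)
S_12 = 325515372/48828125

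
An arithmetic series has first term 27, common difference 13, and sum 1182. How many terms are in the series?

Using S = n/2 × [2a + (n-1)d]
1182 = n/2 × [2(27) + (n-1)(13)]
1182 = n/2 × [54 + 13n - 13]
2364 = n × [41 + 13n]
13n² + (41)n - 2364 = 0
Discriminant: Δ = (41)² - 4(13)(-2364) = 1681 + 122928 = 124609
√Δ = 353
n = [-(41) + √Δ] / (2·13) = (-41 + 353) / 26 = 312 / 26 = 12
(The negative root is discarded since n must be a positive integer.)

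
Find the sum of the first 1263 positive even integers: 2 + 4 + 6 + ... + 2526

Sum of first n even numbers = n(n+1)
= 1263×1264
= 1596432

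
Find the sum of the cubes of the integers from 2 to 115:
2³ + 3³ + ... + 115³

Use ∑_{k=1}^{n} k³ = [n(n+1)/2]², then subtract the first 1 terms.
∑_{k=1}^{115} k³ = [115×116/2]² = 6670² = 44488900
∑_{k=1}^{1} k³ = [1×2/2]² = 1² = 1
∑_{k=2}^{115} k³ = 44488900 - 1 = 44488899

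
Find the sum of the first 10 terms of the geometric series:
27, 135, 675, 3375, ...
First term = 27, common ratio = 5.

Sₙ = a(1 - rⁿ) / (1 - r)
S_10 = 27(1 - 5^10) / (1 - 5)
S_10 = 27(1 - 9765625) / (-4)
S_10 = 65917962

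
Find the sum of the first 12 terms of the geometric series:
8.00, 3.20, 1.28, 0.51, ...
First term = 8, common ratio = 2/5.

Sₙ = a(1 - rⁿ) / (1 - r)
S_12 = 8(1 - (2/5)^12) / (1 - (2/5))
S_12 = 8(1 - (4096/244140625)) / (3/5)
S_12 = 651030744/48828125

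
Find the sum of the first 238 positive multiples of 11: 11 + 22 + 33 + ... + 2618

Factor out 11: = 11(1 + 2 + ... + 238) = 11 × n(n+1)/2
= 11 × 238×239/2
= 11 × 28441
= 312851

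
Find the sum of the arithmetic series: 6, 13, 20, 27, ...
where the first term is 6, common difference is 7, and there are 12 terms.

Sₙ = n/2 × (first + last)
Last term = a + (n-1)d = 6 + (12-1)×7 = 83
S_12 = 12/2 × (6 + 83)
S_12 = 12/2 × 89 = 534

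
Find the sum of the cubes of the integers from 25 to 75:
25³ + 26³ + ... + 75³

Use ∑_{k=1}^{n} k³ = [n(n+1)/2]², then subtract the first 24 terms.
∑_{k=1}^{75} k³ = [75×76/2]² = 2850² = 8122500
∑_{k=1}^{24} k³ = [24×25/2]² = 300² = 90000
∑_{k=25}^{75} k³ = 8122500 - 90000 = 8032500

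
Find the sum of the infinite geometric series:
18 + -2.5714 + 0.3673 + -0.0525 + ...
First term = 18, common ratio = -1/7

For |r| < 1, S = a / (1 - r)
S = 18 / (1 - (-1/7))
S = 18 / (8/7)
S = 63/4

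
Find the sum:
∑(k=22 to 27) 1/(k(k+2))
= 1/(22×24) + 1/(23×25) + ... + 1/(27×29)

Partial fractions: 1/(k(k+2)) = (1/2)[1/k - 1/(k+2)]
Telescoping leaves the first two and last two terms:
= (1/2)[1/22 + 1/23 - 1/28 - 1/29]
= 3849/410872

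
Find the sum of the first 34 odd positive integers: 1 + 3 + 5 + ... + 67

Sum of first n odd numbers = n²
= 34²
= 1156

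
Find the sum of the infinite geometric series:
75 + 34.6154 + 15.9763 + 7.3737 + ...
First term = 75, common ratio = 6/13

For |r| < 1, S = a / (1 - r)
S = 75 / (1 - (6/13))
S = 75 / (7/13)
S = 975/7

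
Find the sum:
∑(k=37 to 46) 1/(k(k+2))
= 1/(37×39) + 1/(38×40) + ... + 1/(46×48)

Partial fractions: 1/(k(k+2)) = (1/2)[1/k - 1/(k+2)]
Telescoping leaves the first two and last two terms:
= (1/2)[1/37 + 1/38 - 1/47 - 1/48]
= 17815/3171936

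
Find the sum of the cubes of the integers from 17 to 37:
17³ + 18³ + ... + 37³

Use ∑_{k=1}^{n} k³ = [n(n+1)/2]², then subtract the first 16 terms.
∑_{k=1}^{37} k³ = [37×38/2]² = 703² = 494209
∑_{k=1}^{16} k³ = [16×17/2]² = 136² = 18496
∑_{k=17}^{37} k³ = 494209 - 18496 = 475713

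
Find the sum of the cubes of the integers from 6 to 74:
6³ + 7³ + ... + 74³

Use ∑_{k=1}^{n} k³ = [n(n+1)/2]², then subtract the first 5 terms.
∑_{k=1}^{74} k³ = [74×75/2]² = 2775² = 7700625
∑_{k=1}^{5} k³ = [5×6/2]² = 15² = 225
∑_{k=6}^{74} k³ = 7700625 - 225 = 7700400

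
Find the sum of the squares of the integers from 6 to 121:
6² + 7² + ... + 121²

Use ∑_{k=1}^{n} k² = n(n+1)(2n+1)/6, then subtract the first 5 terms.
∑_{k=1}^{121} k² = 121×122×243/6 = 597861
∑_{k=1}^{5} k² = 5×6×11/6 = 55
∑_{k=6}^{121} k² = 597861 - 55 = 597806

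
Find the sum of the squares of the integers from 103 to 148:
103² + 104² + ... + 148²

Use ∑_{k=1}^{n} k² = n(n+1)(2n+1)/6, then subtract the first 102 terms.
∑_{k=1}^{148} k² = 148×149×297/6 = 1091574
∑_{k=1}^{102} k² = 102×103×205/6 = 358955
∑_{k=103}^{148} k² = 1091574 - 358955 = 732619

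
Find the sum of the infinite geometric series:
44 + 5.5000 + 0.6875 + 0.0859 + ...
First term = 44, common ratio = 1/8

For |r| < 1, S = a / (1 - r)
S = 44 / (1 - (1/8))
S = 44 / (7/8)
S = 352/7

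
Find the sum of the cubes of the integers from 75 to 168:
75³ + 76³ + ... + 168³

Use ∑_{k=1}^{n} k³ = [n(n+1)/2]², then subtract the first 74 terms.
∑_{k=1}^{168} k³ = [168×169/2]² = 14196² = 201526416
∑_{k=1}^{74} k³ = [74×75/2]² = 2775² = 7700625
∑_{k=75}^{168} k³ = 201526416 - 7700625 = 193825791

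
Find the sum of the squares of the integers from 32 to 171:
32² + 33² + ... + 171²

Use ∑_{k=1}^{n} k² = n(n+1)(2n+1)/6, then subtract the first 31 terms.
∑_{k=1}^{171} k² = 171×172×343/6 = 1681386
∑_{k=1}^{31} k² = 31×32×63/6 = 10416
∑_{k=32}^{171} k² = 1681386 - 10416 = 1670970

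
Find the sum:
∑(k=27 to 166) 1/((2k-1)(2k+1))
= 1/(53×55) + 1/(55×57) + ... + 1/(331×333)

Partial fractions: 1/((2k-1)(2k+1)) = (1/2)[1/(2k-1) - 1/(2k+1)]
The series telescopes:
= (1/2)[1/53 - 1/333]
= 140/17649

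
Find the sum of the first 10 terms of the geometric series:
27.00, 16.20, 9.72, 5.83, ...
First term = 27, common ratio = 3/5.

Sₙ = a(1 - rⁿ) / (1 - r)
S_10 = 27(1 - (3/5)^10) / (1 - (3/5))
S_10 = 27(1 - (59049/9765625)) / (2/5)
S_10 = 131038776/1953125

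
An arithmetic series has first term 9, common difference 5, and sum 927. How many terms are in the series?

Using S = n/2 × [2a + (n-1)d]
927 = n/2 × [2(9) + (n-1)(5)]
927 = n/2 × [18 + 5n - 5]
1854 = n × [13 + 5n]
5n² + (13)n - 1854 = 0
Discriminant: Δ = (13)² - 4(5)(-1854) = 169 + 37080 = 37249
√Δ = 193
n = [-(13) + √Δ] / (2·5) = (-13 + 193) / 10 = 180 / 10 = 18
(The negative root is discarded since n must be a positive integer.)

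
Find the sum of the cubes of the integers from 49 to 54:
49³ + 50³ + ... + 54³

Use ∑_{k=1}^{n} k³ = [n(n+1)/2]², then subtract the first 48 terms.
∑_{k=1}^{54} k³ = [54×55/2]² = 1485² = 2205225
∑_{k=1}^{48} k³ = [48×49/2]² = 1176² = 1382976
∑_{k=49}^{54} k³ = 2205225 - 1382976 = 822249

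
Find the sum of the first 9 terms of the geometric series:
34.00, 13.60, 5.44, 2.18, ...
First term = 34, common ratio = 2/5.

Sₙ = a(1 - rⁿ) / (1 - r)
S_9 = 34(1 - (2/5)^9) / (1 - (2/5))
S_9 = 34(1 - (512/1953125)) / (3/5)
S_9 = 22129614/390625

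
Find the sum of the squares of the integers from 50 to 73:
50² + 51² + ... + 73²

Use ∑_{k=1}^{n} k² = n(n+1)(2n+1)/6, then subtract the first 49 terms.
∑_{k=1}^{73} k² = 73×74×147/6 = 132349
∑_{k=1}^{49} k² = 49×50×99/6 = 40425
∑_{k=50}^{73} k² = 132349 - 40425 = 91924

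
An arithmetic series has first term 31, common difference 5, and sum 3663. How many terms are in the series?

Using S = n/2 × [2a + (n-1)d]
3663 = n/2 × [2(31) + (n-1)(5)]
3663 = n/2 × [62 + 5n - 5]
7326 = n × [57 + 5n]
5n² + (57)n - 7326 = 0
Discriminant: Δ = (57)² - 4(5)(-7326) = 3249 + 146520 = 149769
√Δ = 387
n = [-(57) + √Δ] / (2·5) = (-57 + 387) / 10 = 330 / 10 = 33
(The negative root is discarded since n must be a positive integer.)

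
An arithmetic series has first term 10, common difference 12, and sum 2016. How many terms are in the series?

Using S = n/2 × [2a + (n-1)d]
2016 = n/2 × [2(10) + (n-1)(12)]
2016 = n/2 × [20 + 12n - 12]
4032 = n × [8 + 12n]
12n² + (8)n - 4032 = 0
Discriminant: Δ = (8)² - 4(12)(-4032) = 64 + 193536 = 193600
√Δ = 440
n = [-(8) + √Δ] / (2·12) = (-8 + 440) / 24 = 432 / 24 = 18
(The negative root is discarded since n must be a positive integer.)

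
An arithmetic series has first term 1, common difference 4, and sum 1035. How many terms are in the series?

Using S = n/2 × [2a + (n-1)d]
1035 = n/2 × [2(1) + (n-1)(4)]
1035 = n/2 × [2 + 4n - 4]
2070 = n × [-2 + 4n]
4n² + (-2)n - 2070 = 0
Discriminant: Δ = (-2)² - 4(4)(-2070) = 4 + 33120 = 33124
√Δ = 182
n = [-(-2) + √Δ] / (2·4) = (2 + 182) / 8 = 184 / 8 = 23
(The negative root is discarded since n must be a positive integer.)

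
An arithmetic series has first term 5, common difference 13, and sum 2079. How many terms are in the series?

Using S = n/2 × [2a + (n-1)d]
2079 = n/2 × [2(5) + (n-1)(13)]
2079 = n/2 × [10 + 13n - 13]
4158 = n × [-3 + 13n]
13n² + (-3)n - 4158 = 0
Discriminant: Δ = (-3)² - 4(13)(-4158) = 9 + 216216 = 216225
√Δ = 465
n = [-(-3) + √Δ] / (2·13) = (3 + 465) / 26 = 468 / 26 = 18
(The negative root is discarded since n must be a positive integer.)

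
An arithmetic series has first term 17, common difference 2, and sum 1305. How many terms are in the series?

Using S = n/2 × [2a + (n-1)d]
1305 = n/2 × [2(17) + (n-1)(2)]
1305 = n/2 × [34 + 2n - 2]
2610 = n × [32 + 2n]
2n² + (32)n - 2610 = 0
Discriminant: Δ = (32)² - 4(2)(-2610) = 1024 + 20880 = 21904
√Δ = 148
n = [-(32) + √Δ] / (2·2) = (-32 + 148) / 4 = 116 / 4 = 29
(The negative root is discarded since n must be a positive integer.)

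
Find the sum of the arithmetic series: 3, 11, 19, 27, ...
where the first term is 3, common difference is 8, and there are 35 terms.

Sₙ = n/2 × (first + last)
Last term = a + (n-1)d = 3 + (35-1)×8 = 275
S_35 = 35/2 × (3 + 275)
S_35 = 35/2 × 278 = 4865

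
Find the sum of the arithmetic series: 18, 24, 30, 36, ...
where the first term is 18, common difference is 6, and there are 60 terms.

Sₙ = n/2 × (first + last)
Last term = a + (n-1)d = 18 + (60-1)×6 = 372
S_60 = 60/2 × (18 + 372)
S_60 = 60/2 × 390 = 11700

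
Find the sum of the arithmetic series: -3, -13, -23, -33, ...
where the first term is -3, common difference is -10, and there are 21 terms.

Sₙ = n/2 × (first + last)
Last term = a + (n-1)d = -3 + (21-1)×(-10) = -203
S_21 = 21/2 × (-3 + (-203))
S_21 = 21/2 × (-206) = -2163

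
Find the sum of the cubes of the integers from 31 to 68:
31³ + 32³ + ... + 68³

Use ∑_{k=1}^{n} k³ = [n(n+1)/2]², then subtract the first 30 terms.
∑_{k=1}^{68} k³ = [68×69/2]² = 2346² = 5503716
∑_{k=1}^{30} k³ = [30×31/2]² = 465² = 216225
∑_{k=31}^{68} k³ = 5503716 - 216225 = 5287491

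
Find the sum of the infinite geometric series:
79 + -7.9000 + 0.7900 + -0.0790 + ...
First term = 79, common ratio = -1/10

For |r| < 1, S = a / (1 - r)
S = 79 / (1 - (-1/10))
S = 79 / (11/10)
S = 790/11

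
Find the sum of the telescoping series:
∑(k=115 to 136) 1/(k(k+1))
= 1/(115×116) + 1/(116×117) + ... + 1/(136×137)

Partial fractions: 1/(k(k+1)) = 1/k - 1/(k+1)
The series telescopes:
= (1/115 - 1/116) + (1/116 - 1/117) + ... + (1/136 - 1/137)
= 1/115 - 1/137
= 22/15755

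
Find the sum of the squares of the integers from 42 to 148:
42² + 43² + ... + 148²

Use ∑_{k=1}^{n} k² = n(n+1)(2n+1)/6, then subtract the first 41 terms.
∑_{k=1}^{148} k² = 148×149×297/6 = 1091574
∑_{k=1}^{41} k² = 41×42×83/6 = 23821
∑_{k=42}^{148} k² = 1091574 - 23821 = 1067753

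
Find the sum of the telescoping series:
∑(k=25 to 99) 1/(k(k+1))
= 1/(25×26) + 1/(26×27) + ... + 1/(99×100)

Partial fractions: 1/(k(k+1)) = 1/k - 1/(k+1)
The series telescopes:
= (1/25 - 1/26) + (1/26 - 1/27) + ... + (1/99 - 1/100)
= 1/25 - 1/100
= 3/100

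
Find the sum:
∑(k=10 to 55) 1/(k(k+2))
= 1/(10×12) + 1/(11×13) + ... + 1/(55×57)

Partial fractions: 1/(k(k+2)) = (1/2)[1/k - 1/(k+2)]
Telescoping leaves the first two and last two terms:
= (1/2)[1/10 + 1/11 - 1/56 - 1/57]
= 27301/351120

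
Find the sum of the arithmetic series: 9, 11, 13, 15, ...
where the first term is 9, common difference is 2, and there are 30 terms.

Sₙ = n/2 × (first + last)
Last term = a + (n-1)d = 9 + (30-1)×2 = 67
S_30 = 30/2 × (9 + 67)
S_30 = 30/2 × 76 = 1140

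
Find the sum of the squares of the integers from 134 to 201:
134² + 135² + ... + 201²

Use ∑_{k=1}^{n} k² = n(n+1)(2n+1)/6, then subtract the first 133 terms.
∑_{k=1}^{201} k² = 201×202×403/6 = 2727101
∑_{k=1}^{133} k² = 133×134×267/6 = 793079
∑_{k=134}^{201} k² = 2727101 - 793079 = 1934022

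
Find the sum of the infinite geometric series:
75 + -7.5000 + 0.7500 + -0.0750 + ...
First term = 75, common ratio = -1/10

For |r| < 1, S = a / (1 - r)
S = 75 / (1 - (-1/10))
S = 75 / (11/10)
S = 750/11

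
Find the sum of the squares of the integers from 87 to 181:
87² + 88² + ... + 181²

Use ∑_{k=1}^{n} k² = n(n+1)(2n+1)/6, then subtract the first 86 terms.
∑_{k=1}^{181} k² = 181×182×363/6 = 1992991
∑_{k=1}^{86} k² = 86×87×173/6 = 215731
∑_{k=87}^{181} k² = 1992991 - 215731 = 1777260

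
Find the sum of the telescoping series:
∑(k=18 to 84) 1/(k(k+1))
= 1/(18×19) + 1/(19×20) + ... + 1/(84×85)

Partial fractions: 1/(k(k+1)) = 1/k - 1/(k+1)
The series telescopes:
= (1/18 - 1/19) + (1/19 - 1/20) + ... + (1/84 - 1/85)
= 1/18 - 1/85
= 67/1530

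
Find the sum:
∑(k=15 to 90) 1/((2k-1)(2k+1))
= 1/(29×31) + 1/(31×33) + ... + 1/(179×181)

Partial fractions: 1/((2k-1)(2k+1)) = (1/2)[1/(2k-1) - 1/(2k+1)]
The series telescopes:
= (1/2)[1/29 - 1/181]
= 76/5249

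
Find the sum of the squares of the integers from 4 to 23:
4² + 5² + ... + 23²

Use ∑_{k=1}^{n} k² = n(n+1)(2n+1)/6, then subtract the first 3 terms.
∑_{k=1}^{23} k² = 23×24×47/6 = 4324
∑_{k=1}^{3} k² = 3×4×7/6 = 14
∑_{k=4}^{23} k² = 4324 - 14 = 4310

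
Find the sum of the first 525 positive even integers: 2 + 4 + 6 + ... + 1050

Sum of first n even numbers = n(n+1)
= 525×526
= 276150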